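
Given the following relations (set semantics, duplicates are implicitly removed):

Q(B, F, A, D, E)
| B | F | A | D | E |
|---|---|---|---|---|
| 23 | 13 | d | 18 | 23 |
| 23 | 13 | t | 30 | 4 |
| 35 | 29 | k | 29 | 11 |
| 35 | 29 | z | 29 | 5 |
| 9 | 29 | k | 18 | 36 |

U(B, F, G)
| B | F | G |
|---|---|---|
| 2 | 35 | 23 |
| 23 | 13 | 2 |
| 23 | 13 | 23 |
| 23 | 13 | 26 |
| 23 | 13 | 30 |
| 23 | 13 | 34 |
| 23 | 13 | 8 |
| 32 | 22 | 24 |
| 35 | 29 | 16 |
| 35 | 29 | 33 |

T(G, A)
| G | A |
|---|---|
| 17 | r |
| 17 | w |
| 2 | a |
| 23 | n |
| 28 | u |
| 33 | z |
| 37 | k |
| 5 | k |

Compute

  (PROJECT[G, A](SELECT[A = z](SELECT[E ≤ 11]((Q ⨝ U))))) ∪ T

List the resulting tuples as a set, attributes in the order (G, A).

{(16, z), (17, r), (17, w), (2, a), (23, n), (28, u), (33, z), (37, k), (5, k)}

Joining Q and U on B, F yields {(23, 13, d, 18, 23, 2), (23, 13, d, 18, 23, 23), (23, 13, d, 18, 23, 26), (23, 13, d, 18, 23, 30), (23, 13, d, 18, 23, 34), (23, 13, d, 18, 23, 8), (23, 13, t, 30, 4, 2), (23, 13, t, 30, 4, 23), (23, 13, t, 30, 4, 26), (23, 13, t, 30, 4, 30), (23, 13, t, 30, 4, 34), (23, 13, t, 30, 4, 8), (35, 29, k, 29, 11, 16), (35, 29, k, 29, 11, 33), (35, 29, z, 29, 5, 16), (35, 29, z, 29, 5, 33)}.
Selection E ≤ 11: {(23, 13, t, 30, 4, 2), (23, 13, t, 30, 4, 23), (23, 13, t, 30, 4, 26), (23, 13, t, 30, 4, 30), (23, 13, t, 30, 4, 34), (23, 13, t, 30, 4, 8), (35, 29, k, 29, 11, 16), (35, 29, k, 29, 11, 33), (35, 29, z, 29, 5, 16), (35, 29, z, 29, 5, 33)}
Selection A = z: {(35, 29, z, 29, 5, 16), (35, 29, z, 29, 5, 33)}
Projecting to G, A: {(16, z), (33, z)}
Union: {(16, z), (33, z)} with {(17, r), (17, w), (2, a), (23, n), (28, u), (33, z), (37, k), (5, k)} → {(16, z), (17, r), (17, w), (2, a), (23, n), (28, u), (33, z), (37, k), (5, k)}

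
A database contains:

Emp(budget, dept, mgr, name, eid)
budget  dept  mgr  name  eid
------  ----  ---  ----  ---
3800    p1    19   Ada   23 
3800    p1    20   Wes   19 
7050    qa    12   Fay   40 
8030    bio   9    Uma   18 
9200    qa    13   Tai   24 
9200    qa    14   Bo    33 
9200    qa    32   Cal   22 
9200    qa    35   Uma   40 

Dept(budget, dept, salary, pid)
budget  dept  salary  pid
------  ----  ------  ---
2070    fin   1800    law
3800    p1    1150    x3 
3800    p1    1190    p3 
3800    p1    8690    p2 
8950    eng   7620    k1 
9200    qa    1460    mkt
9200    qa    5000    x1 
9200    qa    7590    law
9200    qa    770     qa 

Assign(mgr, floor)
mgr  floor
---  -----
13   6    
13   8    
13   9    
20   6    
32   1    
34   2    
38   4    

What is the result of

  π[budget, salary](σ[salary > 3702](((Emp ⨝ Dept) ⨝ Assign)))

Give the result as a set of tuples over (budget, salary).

Emp ⋈ Dept (natural join on budget, dept): {(3800, p1, 19, Ada, 23, 1150, x3), (3800, p1, 19, Ada, 23, 1190, p3), (3800, p1, 19, Ada, 23, 8690, p2), (3800, p1, 20, Wes, 19, 1150, x3), (3800, p1, 20, Wes, 19, 1190, p3), (3800, p1, 20, Wes, 19, 8690, p2), (9200, qa, 13, Tai, 24, 1460, mkt), (9200, qa, 13, Tai, 24, 5000, x1), (9200, qa, 13, Tai, 24, 7590, law), (9200, qa, 13, Tai, 24, 770, qa), (9200, qa, 14, Bo, 33, 1460, mkt), (9200, qa, 14, Bo, 33, 5000, x1), (9200, qa, 14, Bo, 33, 7590, law), (9200, qa, 14, Bo, 33, 770, qa), (9200, qa, 32, Cal, 22, 1460, mkt), (9200, qa, 32, Cal, 22, 5000, x1), (9200, qa, 32, Cal, 22, 7590, law), (9200, qa, 32, Cal, 22, 770, qa), (9200, qa, 35, Uma, 40, 1460, mkt), (9200, qa, 35, Uma, 40, 5000, x1), (9200, qa, 35, Uma, 40, 7590, law), (9200, qa, 35, Uma, 40, 770, qa)}
(Emp ⨝ Dept) ⋈ Assign (natural join on mgr): {(3800, p1, 20, Wes, 19, 1150, x3, 6), (3800, p1, 20, Wes, 19, 1190, p3, 6), (3800, p1, 20, Wes, 19, 8690, p2, 6), (9200, qa, 13, Tai, 24, 1460, mkt, 6), (9200, qa, 13, Tai, 24, 1460, mkt, 8), (9200, qa, 13, Tai, 24, 1460, mkt, 9), (9200, qa, 13, Tai, 24, 5000, x1, 6), (9200, qa, 13, Tai, 24, 5000, x1, 8), (9200, qa, 13, Tai, 24, 5000, x1, 9), (9200, qa, 13, Tai, 24, 7590, law, 6), (9200, qa, 13, Tai, 24, 7590, law, 8), (9200, qa, 13, Tai, 24, 7590, law, 9), (9200, qa, 13, Tai, 24, 770, qa, 6), (9200, qa, 13, Tai, 24, 770, qa, 8), (9200, qa, 13, Tai, 24, 770, qa, 9), (9200, qa, 32, Cal, 22, 1460, mkt, 1), (9200, qa, 32, Cal, 22, 5000, x1, 1), (9200, qa, 32, Cal, 22, 7590, law, 1), (9200, qa, 32, Cal, 22, 770, qa, 1)}
Filtering on salary > 3702 leaves {(3800, p1, 20, Wes, 19, 8690, p2, 6), (9200, qa, 13, Tai, 24, 5000, x1, 6), (9200, qa, 13, Tai, 24, 5000, x1, 8), (9200, qa, 13, Tai, 24, 5000, x1, 9), (9200, qa, 13, Tai, 24, 7590, law, 6), (9200, qa, 13, Tai, 24, 7590, law, 8), (9200, qa, 13, Tai, 24, 7590, law, 9), (9200, qa, 32, Cal, 22, 5000, x1, 1), (9200, qa, 32, Cal, 22, 7590, law, 1)}.
π_{budget, salary} gives {(3800, 8690), (9200, 5000), (9200, 7590)} (6 duplicate(s) eliminated).

{(3800, 8690), (9200, 5000), (9200, 7590)}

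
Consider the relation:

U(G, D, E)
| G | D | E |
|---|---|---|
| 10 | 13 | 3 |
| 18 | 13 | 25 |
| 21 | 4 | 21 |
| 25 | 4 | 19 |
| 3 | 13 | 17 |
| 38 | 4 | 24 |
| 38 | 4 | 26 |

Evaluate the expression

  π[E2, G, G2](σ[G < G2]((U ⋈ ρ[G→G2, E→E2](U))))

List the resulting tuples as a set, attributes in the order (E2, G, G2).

ρ[G→G2, E→E2]: schema becomes (G2, D, E2); tuples unchanged.
U ⋈ ρ[G→G2, E→E2](U) (natural join on D): {(10, 13, 3, 10, 3), (10, 13, 3, 18, 25), (10, 13, 3, 3, 17), (18, 13, 25, 10, 3), (18, 13, 25, 18, 25), (18, 13, 25, 3, 17), (21, 4, 21, 21, 21), (21, 4, 21, 25, 19), (21, 4, 21, 38, 24), (21, 4, 21, 38, 26), (25, 4, 19, 21, 21), (25, 4, 19, 25, 19), (25, 4, 19, 38, 24), (25, 4, 19, 38, 26), (3, 13, 17, 10, 3), (3, 13, 17, 18, 25), (3, 13, 17, 3, 17), (38, 4, 24, 21, 21), (38, 4, 24, 25, 19), (38, 4, 24, 38, 24), (38, 4, 24, 38, 26), (38, 4, 26, 21, 21), (38, 4, 26, 25, 19), (38, 4, 26, 38, 24), (38, 4, 26, 38, 26)}
Selection G < G2: {(10, 13, 3, 18, 25), (21, 4, 21, 25, 19), (21, 4, 21, 38, 24), (21, 4, 21, 38, 26), (25, 4, 19, 38, 24), (25, 4, 19, 38, 26), (3, 13, 17, 10, 3), (3, 13, 17, 18, 25)}
π_{E2, G, G2} gives {(19, 21, 25), (24, 21, 38), (24, 25, 38), (25, 10, 18), (25, 3, 18), (26, 21, 38), (26, 25, 38), (3, 3, 10)}.

{(19, 21, 25), (24, 21, 38), (24, 25, 38), (25, 10, 18), (25, 3, 18), (26, 21, 38), (26, 25, 38), (3, 3, 10)}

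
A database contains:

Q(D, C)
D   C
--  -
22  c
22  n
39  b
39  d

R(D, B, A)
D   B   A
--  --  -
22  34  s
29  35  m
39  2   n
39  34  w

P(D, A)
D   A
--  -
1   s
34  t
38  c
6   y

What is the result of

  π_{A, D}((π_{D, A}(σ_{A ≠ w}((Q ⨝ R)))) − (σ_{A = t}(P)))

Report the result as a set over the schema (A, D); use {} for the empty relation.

Natural join on D: {(22, c, 34, s), (22, n, 34, s), (39, b, 2, n), (39, b, 34, w), (39, d, 2, n), (39, d, 34, w)}
Apply σ_{A ≠ w}; surviving tuples: {(22, c, 34, s), (22, n, 34, s), (39, b, 2, n), (39, d, 2, n)}
π[D, A]: project onto (D, A) (2 duplicate(s) eliminated) → {(22, s), (39, n)}
Apply σ_{A = t}; surviving tuples: {(34, t)}
Taking the difference: {(22, s), (39, n)}
π[A, D]: project onto (A, D) → {(n, 39), (s, 22)}

{(n, 39), (s, 22)}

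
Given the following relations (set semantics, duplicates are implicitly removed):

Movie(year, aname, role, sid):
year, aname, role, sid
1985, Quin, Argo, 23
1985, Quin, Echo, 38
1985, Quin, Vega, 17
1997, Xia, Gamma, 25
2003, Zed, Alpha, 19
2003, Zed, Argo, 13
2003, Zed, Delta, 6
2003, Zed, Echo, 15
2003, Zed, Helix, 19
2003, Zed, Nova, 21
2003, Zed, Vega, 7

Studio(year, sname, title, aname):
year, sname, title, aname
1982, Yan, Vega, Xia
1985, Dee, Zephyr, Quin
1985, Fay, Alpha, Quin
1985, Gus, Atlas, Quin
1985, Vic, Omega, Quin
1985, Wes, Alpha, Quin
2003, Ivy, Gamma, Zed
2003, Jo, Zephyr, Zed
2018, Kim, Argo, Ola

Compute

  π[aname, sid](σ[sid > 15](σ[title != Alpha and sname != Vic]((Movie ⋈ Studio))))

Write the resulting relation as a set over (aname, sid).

Movie ⋈ Studio (natural join on year, aname): {(1985, Quin, Argo, 23, Dee, Zephyr), (1985, Quin, Argo, 23, Fay, Alpha), (1985, Quin, Argo, 23, Gus, Atlas), (1985, Quin, Argo, 23, Vic, Omega), (1985, Quin, Argo, 23, Wes, Alpha), (1985, Quin, Echo, 38, Dee, Zephyr), (1985, Quin, Echo, 38, Fay, Alpha), (1985, Quin, Echo, 38, Gus, Atlas), (1985, Quin, Echo, 38, Vic, Omega), (1985, Quin, Echo, 38, Wes, Alpha), (1985, Quin, Vega, 17, Dee, Zephyr), (1985, Quin, Vega, 17, Fay, Alpha), (1985, Quin, Vega, 17, Gus, Atlas), (1985, Quin, Vega, 17, Vic, Omega), (1985, Quin, Vega, 17, Wes, Alpha), (2003, Zed, Alpha, 19, Ivy, Gamma), (2003, Zed, Alpha, 19, Jo, Zephyr), (2003, Zed, Argo, 13, Ivy, Gamma), (2003, Zed, Argo, 13, Jo, Zephyr), (2003, Zed, Delta, 6, Ivy, Gamma), (2003, Zed, Delta, 6, Jo, Zephyr), (2003, Zed, Echo, 15, Ivy, Gamma), (2003, Zed, Echo, 15, Jo, Zephyr), (2003, Zed, Helix, 19, Ivy, Gamma), (2003, Zed, Helix, 19, Jo, Zephyr), (2003, Zed, Nova, 21, Ivy, Gamma), (2003, Zed, Nova, 21, Jo, Zephyr), (2003, Zed, Vega, 7, Ivy, Gamma), (2003, Zed, Vega, 7, Jo, Zephyr)}
σ[title != Alpha and sname != Vic]: keep tuples satisfying title != Alpha and sname != Vic → {(1985, Quin, Argo, 23, Dee, Zephyr), (1985, Quin, Argo, 23, Gus, Atlas), (1985, Quin, Echo, 38, Dee, Zephyr), (1985, Quin, Echo, 38, Gus, Atlas), (1985, Quin, Vega, 17, Dee, Zephyr), (1985, Quin, Vega, 17, Gus, Atlas), (2003, Zed, Alpha, 19, Ivy, Gamma), (2003, Zed, Alpha, 19, Jo, Zephyr), (2003, Zed, Argo, 13, Ivy, Gamma), (2003, Zed, Argo, 13, Jo, Zephyr), (2003, Zed, Delta, 6, Ivy, Gamma), (2003, Zed, Delta, 6, Jo, Zephyr), (2003, Zed, Echo, 15, Ivy, Gamma), (2003, Zed, Echo, 15, Jo, Zephyr), (2003, Zed, Helix, 19, Ivy, Gamma), (2003, Zed, Helix, 19, Jo, Zephyr), (2003, Zed, Nova, 21, Ivy, Gamma), (2003, Zed, Nova, 21, Jo, Zephyr), (2003, Zed, Vega, 7, Ivy, Gamma), (2003, Zed, Vega, 7, Jo, Zephyr)}
σ[sid > 15]: keep tuples satisfying sid > 15 → {(1985, Quin, Argo, 23, Dee, Zephyr), (1985, Quin, Argo, 23, Gus, Atlas), (1985, Quin, Echo, 38, Dee, Zephyr), (1985, Quin, Echo, 38, Gus, Atlas), (1985, Quin, Vega, 17, Dee, Zephyr), (1985, Quin, Vega, 17, Gus, Atlas), (2003, Zed, Alpha, 19, Ivy, Gamma), (2003, Zed, Alpha, 19, Jo, Zephyr), (2003, Zed, Helix, 19, Ivy, Gamma), (2003, Zed, Helix, 19, Jo, Zephyr), (2003, Zed, Nova, 21, Ivy, Gamma), (2003, Zed, Nova, 21, Jo, Zephyr)}
Keep only column(s) aname, sid (7 duplicate(s) eliminated): {(Quin, 17), (Quin, 23), (Quin, 38), (Zed, 19), (Zed, 21)}

{(Quin, 17), (Quin, 23), (Quin, 38), (Zed, 19), (Zed, 21)}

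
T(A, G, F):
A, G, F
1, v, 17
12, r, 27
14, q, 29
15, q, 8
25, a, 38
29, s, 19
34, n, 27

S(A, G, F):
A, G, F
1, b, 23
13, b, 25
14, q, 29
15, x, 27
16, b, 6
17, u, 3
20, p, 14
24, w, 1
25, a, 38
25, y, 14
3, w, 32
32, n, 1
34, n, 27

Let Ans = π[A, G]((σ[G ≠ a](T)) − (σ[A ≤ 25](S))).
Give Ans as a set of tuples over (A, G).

{(1, v), (12, r), (15, q), (29, s), (34, n)}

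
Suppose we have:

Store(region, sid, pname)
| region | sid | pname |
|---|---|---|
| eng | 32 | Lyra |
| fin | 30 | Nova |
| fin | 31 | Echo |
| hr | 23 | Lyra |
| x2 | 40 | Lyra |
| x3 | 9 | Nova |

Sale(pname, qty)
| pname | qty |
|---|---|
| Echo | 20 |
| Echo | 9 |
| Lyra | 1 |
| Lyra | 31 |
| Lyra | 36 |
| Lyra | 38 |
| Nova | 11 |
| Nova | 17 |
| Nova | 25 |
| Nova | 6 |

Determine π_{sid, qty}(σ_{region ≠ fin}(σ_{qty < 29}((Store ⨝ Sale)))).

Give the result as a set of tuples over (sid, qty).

Joining Store and Sale on pname yields {(eng, 32, Lyra, 1), (eng, 32, Lyra, 31), (eng, 32, Lyra, 36), (eng, 32, Lyra, 38), (fin, 30, Nova, 11), (fin, 30, Nova, 17), (fin, 30, Nova, 25), (fin, 30, Nova, 6), (fin, 31, Echo, 20), (fin, 31, Echo, 9), (hr, 23, Lyra, 1), (hr, 23, Lyra, 31), (hr, 23, Lyra, 36), (hr, 23, Lyra, 38), (x2, 40, Lyra, 1), (x2, 40, Lyra, 31), (x2, 40, Lyra, 36), (x2, 40, Lyra, 38), (x3, 9, Nova, 11), (x3, 9, Nova, 17), (x3, 9, Nova, 25), (x3, 9, Nova, 6)}.
Selection qty < 29: {(eng, 32, Lyra, 1), (fin, 30, Nova, 11), (fin, 30, Nova, 17), (fin, 30, Nova, 25), (fin, 30, Nova, 6), (fin, 31, Echo, 20), (fin, 31, Echo, 9), (hr, 23, Lyra, 1), (x2, 40, Lyra, 1), (x3, 9, Nova, 11), (x3, 9, Nova, 17), (x3, 9, Nova, 25), (x3, 9, Nova, 6)}
Selection region ≠ fin: {(eng, 32, Lyra, 1), (hr, 23, Lyra, 1), (x2, 40, Lyra, 1), (x3, 9, Nova, 11), (x3, 9, Nova, 17), (x3, 9, Nova, 25), (x3, 9, Nova, 6)}
Projecting to sid, qty: {(23, 1), (32, 1), (40, 1), (9, 11), (9, 17), (9, 25), (9, 6)}

{(23, 1), (32, 1), (40, 1), (9, 11), (9, 17), (9, 25), (9, 6)}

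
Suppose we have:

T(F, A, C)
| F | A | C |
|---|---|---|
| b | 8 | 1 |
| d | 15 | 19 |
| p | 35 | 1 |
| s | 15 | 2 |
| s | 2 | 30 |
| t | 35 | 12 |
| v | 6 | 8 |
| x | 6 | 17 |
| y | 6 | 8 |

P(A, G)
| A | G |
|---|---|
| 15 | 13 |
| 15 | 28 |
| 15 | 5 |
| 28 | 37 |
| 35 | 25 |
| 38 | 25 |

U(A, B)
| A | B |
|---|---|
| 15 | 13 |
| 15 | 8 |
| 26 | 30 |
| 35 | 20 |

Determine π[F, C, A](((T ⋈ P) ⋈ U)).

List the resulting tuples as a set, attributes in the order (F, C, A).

{(d, 19, 15), (p, 1, 35), (s, 2, 15), (t, 12, 35)}

T ⋈ P (natural join on A): {(d, 15, 19, 13), (d, 15, 19, 28), (d, 15, 19, 5), (p, 35, 1, 25), (s, 15, 2, 13), (s, 15, 2, 28), (s, 15, 2, 5), (t, 35, 12, 25)}
(T ⋈ P) ⋈ U (natural join on A): {(d, 15, 19, 13, 13), (d, 15, 19, 13, 8), (d, 15, 19, 28, 13), (d, 15, 19, 28, 8), (d, 15, 19, 5, 13), (d, 15, 19, 5, 8), (p, 35, 1, 25, 20), (s, 15, 2, 13, 13), (s, 15, 2, 13, 8), (s, 15, 2, 28, 13), (s, 15, 2, 28, 8), (s, 15, 2, 5, 13), (s, 15, 2, 5, 8), (t, 35, 12, 25, 20)}
Keep only column(s) F, C, A (10 duplicate(s) eliminated): {(d, 19, 15), (p, 1, 35), (s, 2, 15), (t, 12, 35)}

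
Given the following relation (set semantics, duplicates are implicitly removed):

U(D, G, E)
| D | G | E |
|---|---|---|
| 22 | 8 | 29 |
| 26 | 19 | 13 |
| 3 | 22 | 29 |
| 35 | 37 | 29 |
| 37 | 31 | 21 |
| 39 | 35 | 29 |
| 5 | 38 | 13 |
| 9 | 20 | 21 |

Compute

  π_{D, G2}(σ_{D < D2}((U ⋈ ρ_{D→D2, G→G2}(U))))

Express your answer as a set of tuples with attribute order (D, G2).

{(22, 35), (22, 37), (3, 35), (3, 37), (3, 8), (35, 35), (5, 19), (9, 31)}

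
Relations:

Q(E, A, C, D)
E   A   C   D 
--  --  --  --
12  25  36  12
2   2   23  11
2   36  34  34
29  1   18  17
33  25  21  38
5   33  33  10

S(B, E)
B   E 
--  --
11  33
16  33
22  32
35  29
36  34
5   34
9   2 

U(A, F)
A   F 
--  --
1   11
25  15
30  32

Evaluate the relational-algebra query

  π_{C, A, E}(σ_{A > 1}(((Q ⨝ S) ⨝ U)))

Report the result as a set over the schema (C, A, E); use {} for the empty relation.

Natural join on E: {(2, 2, 23, 11, 9), (2, 36, 34, 34, 9), (29, 1, 18, 17, 35), (33, 25, 21, 38, 11), (33, 25, 21, 38, 16)}
Natural join on A: {(29, 1, 18, 17, 35, 11), (33, 25, 21, 38, 11, 15), (33, 25, 21, 38, 16, 15)}
Selection A > 1: {(33, 25, 21, 38, 11, 15), (33, 25, 21, 38, 16, 15)}
Keep only column(s) C, A, E (1 duplicate(s) eliminated): {(21, 25, 33)}

{(21, 25, 33)}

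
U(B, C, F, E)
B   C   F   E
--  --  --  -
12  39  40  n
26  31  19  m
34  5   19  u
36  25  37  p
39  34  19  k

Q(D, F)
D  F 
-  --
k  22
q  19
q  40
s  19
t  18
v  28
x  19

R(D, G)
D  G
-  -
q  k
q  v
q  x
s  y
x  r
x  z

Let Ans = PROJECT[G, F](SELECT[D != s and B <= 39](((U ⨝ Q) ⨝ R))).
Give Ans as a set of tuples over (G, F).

{(k, 19), (k, 40), (r, 19), (v, 19), (v, 40), (x, 19), (x, 40), (z, 19)}

U ⋈ Q (natural join on F): {(12, 39, 40, n, q), (26, 31, 19, m, q), (26, 31, 19, m, s), (26, 31, 19, m, x), (34, 5, 19, u, q), (34, 5, 19, u, s), (34, 5, 19, u, x), (39, 34, 19, k, q), (39, 34, 19, k, s), (39, 34, 19, k, x)}
(U ⨝ Q) ⋈ R (natural join on D): {(12, 39, 40, n, q, k), (12, 39, 40, n, q, v), (12, 39, 40, n, q, x), (26, 31, 19, m, q, k), (26, 31, 19, m, q, v), (26, 31, 19, m, q, x), (26, 31, 19, m, s, y), (26, 31, 19, m, x, r), (26, 31, 19, m, x, z), (34, 5, 19, u, q, k), (34, 5, 19, u, q, v), (34, 5, 19, u, q, x), (34, 5, 19, u, s, y), (34, 5, 19, u, x, r), (34, 5, 19, u, x, z), (39, 34, 19, k, q, k), (39, 34, 19, k, q, v), (39, 34, 19, k, q, x), (39, 34, 19, k, s, y), (39, 34, 19, k, x, r), (39, 34, 19, k, x, z)}
Apply σ_{D != s and B <= 39}; surviving tuples: {(12, 39, 40, n, q, k), (12, 39, 40, n, q, v), (12, 39, 40, n, q, x), (26, 31, 19, m, q, k), (26, 31, 19, m, q, v), (26, 31, 19, m, q, x), (26, 31, 19, m, x, r), (26, 31, 19, m, x, z), (34, 5, 19, u, q, k), (34, 5, 19, u, q, v), (34, 5, 19, u, q, x), (34, 5, 19, u, x, r), (34, 5, 19, u, x, z), (39, 34, 19, k, q, k), (39, 34, 19, k, q, v), (39, 34, 19, k, q, x), (39, 34, 19, k, x, r), (39, 34, 19, k, x, z)}
Keep only column(s) G, F (10 duplicate(s) eliminated): {(k, 19), (k, 40), (r, 19), (v, 19), (v, 40), (x, 19), (x, 40), (z, 19)}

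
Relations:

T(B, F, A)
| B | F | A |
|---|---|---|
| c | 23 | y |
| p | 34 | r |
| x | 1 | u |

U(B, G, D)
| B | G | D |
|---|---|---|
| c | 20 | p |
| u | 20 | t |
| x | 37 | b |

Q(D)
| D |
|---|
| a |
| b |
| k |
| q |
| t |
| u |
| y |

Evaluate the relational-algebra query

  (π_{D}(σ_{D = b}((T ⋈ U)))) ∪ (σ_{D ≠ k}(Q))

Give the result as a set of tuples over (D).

{a, b, q, t, u, y}

T ⋈ U (natural join on B): {(c, 23, y, 20, p), (x, 1, u, 37, b)}
Selection D = b: {(x, 1, u, 37, b)}
π_{D} gives {b}.
Selection D ≠ k: {a, b, q, t, u, y}
Set union of the two operands is {a, b, q, t, u, y}.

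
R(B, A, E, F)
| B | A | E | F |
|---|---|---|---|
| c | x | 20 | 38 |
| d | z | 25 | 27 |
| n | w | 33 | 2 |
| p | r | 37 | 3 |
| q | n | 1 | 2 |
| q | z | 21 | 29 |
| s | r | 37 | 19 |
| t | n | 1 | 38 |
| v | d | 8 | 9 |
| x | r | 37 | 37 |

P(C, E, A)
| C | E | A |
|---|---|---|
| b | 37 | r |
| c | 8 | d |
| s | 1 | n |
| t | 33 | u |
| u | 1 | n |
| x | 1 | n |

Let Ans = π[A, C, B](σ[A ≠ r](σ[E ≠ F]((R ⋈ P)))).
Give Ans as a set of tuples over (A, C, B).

Natural join on A, E: {(p, r, 37, 3, b), (q, n, 1, 2, s), (q, n, 1, 2, u), (q, n, 1, 2, x), (s, r, 37, 19, b), (t, n, 1, 38, s), (t, n, 1, 38, u), (t, n, 1, 38, x), (v, d, 8, 9, c), (x, r, 37, 37, b)}
Filtering on E ≠ F leaves {(p, r, 37, 3, b), (q, n, 1, 2, s), (q, n, 1, 2, u), (q, n, 1, 2, x), (s, r, 37, 19, b), (t, n, 1, 38, s), (t, n, 1, 38, u), (t, n, 1, 38, x), (v, d, 8, 9, c)}.
Filtering on A ≠ r leaves {(q, n, 1, 2, s), (q, n, 1, 2, u), (q, n, 1, 2, x), (t, n, 1, 38, s), (t, n, 1, 38, u), (t, n, 1, 38, x), (v, d, 8, 9, c)}.
π[A, C, B]: project onto (A, C, B) → {(d, c, v), (n, s, q), (n, s, t), (n, u, q), (n, u, t), (n, x, q), (n, x, t)}

{(d, c, v), (n, s, q), (n, s, t), (n, u, q), (n, u, t), (n, x, q), (n, x, t)}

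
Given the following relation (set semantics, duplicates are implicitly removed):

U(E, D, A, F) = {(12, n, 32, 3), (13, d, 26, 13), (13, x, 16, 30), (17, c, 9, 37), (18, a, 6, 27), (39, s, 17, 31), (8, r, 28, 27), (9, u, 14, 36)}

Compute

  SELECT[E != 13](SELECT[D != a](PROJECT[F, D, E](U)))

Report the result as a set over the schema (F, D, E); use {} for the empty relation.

π[F, D, E]: project onto (F, D, E) → {(13, d, 13), (27, a, 18), (27, r, 8), (3, n, 12), (30, x, 13), (31, s, 39), (36, u, 9), (37, c, 17)}
Selection D != a: {(13, d, 13), (27, r, 8), (3, n, 12), (30, x, 13), (31, s, 39), (36, u, 9), (37, c, 17)}
Selection E != 13: {(27, r, 8), (3, n, 12), (31, s, 39), (36, u, 9), (37, c, 17)}

{(27, r, 8), (3, n, 12), (31, s, 39), (36, u, 9), (37, c, 17)}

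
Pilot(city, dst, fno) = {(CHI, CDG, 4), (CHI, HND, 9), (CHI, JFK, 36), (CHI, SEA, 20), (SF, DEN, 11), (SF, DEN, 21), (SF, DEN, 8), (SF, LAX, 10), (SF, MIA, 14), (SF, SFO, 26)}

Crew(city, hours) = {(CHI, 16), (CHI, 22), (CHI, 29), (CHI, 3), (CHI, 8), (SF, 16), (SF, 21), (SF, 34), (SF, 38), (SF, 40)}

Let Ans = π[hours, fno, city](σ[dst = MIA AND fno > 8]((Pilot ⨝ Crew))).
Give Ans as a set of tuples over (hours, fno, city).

Natural join on city: {(CHI, CDG, 4, 16), (CHI, CDG, 4, 22), (CHI, CDG, 4, 29), (CHI, CDG, 4, 3), (CHI, CDG, 4, 8), (CHI, HND, 9, 16), (CHI, HND, 9, 22), (CHI, HND, 9, 29), (CHI, HND, 9, 3), (CHI, HND, 9, 8), (CHI, JFK, 36, 16), (CHI, JFK, 36, 22), (CHI, JFK, 36, 29), (CHI, JFK, 36, 3), (CHI, JFK, 36, 8), (CHI, SEA, 20, 16), (CHI, SEA, 20, 22), (CHI, SEA, 20, 29), (CHI, SEA, 20, 3), (CHI, SEA, 20, 8), (SF, DEN, 11, 16), (SF, DEN, 11, 21), (SF, DEN, 11, 34), (SF, DEN, 11, 38), (SF, DEN, 11, 40), (SF, DEN, 21, 16), (SF, DEN, 21, 21), (SF, DEN, 21, 34), (SF, DEN, 21, 38), (SF, DEN, 21, 40), (SF, DEN, 8, 16), (SF, DEN, 8, 21), (SF, DEN, 8, 34), (SF, DEN, 8, 38), (SF, DEN, 8, 40), (SF, LAX, 10, 16), (SF, LAX, 10, 21), (SF, LAX, 10, 34), (SF, LAX, 10, 38), (SF, LAX, 10, 40), (SF, MIA, 14, 16), (SF, MIA, 14, 21), (SF, MIA, 14, 34), (SF, MIA, 14, 38), (SF, MIA, 14, 40), (SF, SFO, 26, 16), (SF, SFO, 26, 21), (SF, SFO, 26, 34), (SF, SFO, 26, 38), (SF, SFO, 26, 40)}
Filtering on dst = MIA AND fno > 8 leaves {(SF, MIA, 14, 16), (SF, MIA, 14, 21), (SF, MIA, 14, 34), (SF, MIA, 14, 38), (SF, MIA, 14, 40)}.
π_{hours, fno, city} gives {(16, 14, SF), (21, 14, SF), (34, 14, SF), (38, 14, SF), (40, 14, SF)}.

{(16, 14, SF), (21, 14, SF), (34, 14, SF), (38, 14, SF), (40, 14, SF)}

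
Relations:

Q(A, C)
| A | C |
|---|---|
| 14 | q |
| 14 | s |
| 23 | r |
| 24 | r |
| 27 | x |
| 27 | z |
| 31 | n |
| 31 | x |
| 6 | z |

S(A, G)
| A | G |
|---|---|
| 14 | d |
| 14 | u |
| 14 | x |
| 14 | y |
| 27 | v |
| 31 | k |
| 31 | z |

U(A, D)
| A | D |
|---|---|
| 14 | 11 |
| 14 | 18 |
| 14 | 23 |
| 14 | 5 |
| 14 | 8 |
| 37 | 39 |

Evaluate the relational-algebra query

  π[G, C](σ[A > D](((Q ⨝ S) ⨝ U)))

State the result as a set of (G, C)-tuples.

Q ⋈ S (natural join on A): {(14, q, d), (14, q, u), (14, q, x), (14, q, y), (14, s, d), (14, s, u), (14, s, x), (14, s, y), (27, x, v), (27, z, v), (31, n, k), (31, n, z), (31, x, k), (31, x, z)}
(Q ⨝ S) ⋈ U (natural join on A): {(14, q, d, 11), (14, q, d, 18), (14, q, d, 23), (14, q, d, 5), (14, q, d, 8), (14, q, u, 11), (14, q, u, 18), (14, q, u, 23), (14, q, u, 5), (14, q, u, 8), (14, q, x, 11), (14, q, x, 18), (14, q, x, 23), (14, q, x, 5), (14, q, x, 8), (14, q, y, 11), (14, q, y, 18), (14, q, y, 23), (14, q, y, 5), (14, q, y, 8), (14, s, d, 11), (14, s, d, 18), (14, s, d, 23), (14, s, d, 5), (14, s, d, 8), (14, s, u, 11), (14, s, u, 18), (14, s, u, 23), (14, s, u, 5), (14, s, u, 8), (14, s, x, 11), (14, s, x, 18), (14, s, x, 23), (14, s, x, 5), (14, s, x, 8), (14, s, y, 11), (14, s, y, 18), (14, s, y, 23), (14, s, y, 5), (14, s, y, 8)}
Apply σ_{A > D}; surviving tuples: {(14, q, d, 11), (14, q, d, 5), (14, q, d, 8), (14, q, u, 11), (14, q, u, 5), (14, q, u, 8), (14, q, x, 11), (14, q, x, 5), (14, q, x, 8), (14, q, y, 11), (14, q, y, 5), (14, q, y, 8), (14, s, d, 11), (14, s, d, 5), (14, s, d, 8), (14, s, u, 11), (14, s, u, 5), (14, s, u, 8), (14, s, x, 11), (14, s, x, 5), (14, s, x, 8), (14, s, y, 11), (14, s, y, 5), (14, s, y, 8)}
π_{G, C} gives {(d, q), (d, s), (u, q), (u, s), (x, q), (x, s), (y, q), (y, s)} (16 duplicate(s) eliminated).

{(d, q), (d, s), (u, q), (u, s), (x, q), (x, s), (y, q), (y, s)}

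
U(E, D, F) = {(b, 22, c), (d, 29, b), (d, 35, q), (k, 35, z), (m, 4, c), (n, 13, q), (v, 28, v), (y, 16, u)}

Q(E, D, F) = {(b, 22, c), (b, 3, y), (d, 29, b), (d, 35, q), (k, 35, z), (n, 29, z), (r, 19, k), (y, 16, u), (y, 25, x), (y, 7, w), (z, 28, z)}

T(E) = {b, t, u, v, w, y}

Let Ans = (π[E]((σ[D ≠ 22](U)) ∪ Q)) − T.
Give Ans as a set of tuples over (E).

{d, k, m, n, r, z}

σ[D ≠ 22]: keep tuples satisfying D ≠ 22 → {(d, 29, b), (d, 35, q), (k, 35, z), (m, 4, c), (n, 13, q), (v, 28, v), (y, 16, u)}
Set union of the two operands is {(b, 22, c), (b, 3, y), (d, 29, b), (d, 35, q), (k, 35, z), (m, 4, c), (n, 13, q), (n, 29, z), (r, 19, k), (v, 28, v), (y, 16, u), (y, 25, x), (y, 7, w), (z, 28, z)}.
Keep only column(s) E (5 duplicate(s) eliminated): {b, d, k, m, n, r, v, y, z}
Set difference of the two operands is {d, k, m, n, r, z}.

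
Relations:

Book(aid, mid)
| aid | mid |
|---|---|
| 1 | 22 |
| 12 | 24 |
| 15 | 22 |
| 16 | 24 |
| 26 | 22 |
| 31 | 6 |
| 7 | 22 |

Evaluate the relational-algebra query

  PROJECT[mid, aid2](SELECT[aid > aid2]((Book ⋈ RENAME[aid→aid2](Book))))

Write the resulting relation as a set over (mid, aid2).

ρ[aid→aid2]: schema becomes (aid2, mid); tuples unchanged.
Natural join on mid: {(1, 22, 1), (1, 22, 15), (1, 22, 26), (1, 22, 7), (12, 24, 12), (12, 24, 16), (15, 22, 1), (15, 22, 15), (15, 22, 26), (15, 22, 7), (16, 24, 12), (16, 24, 16), (26, 22, 1), (26, 22, 15), (26, 22, 26), (26, 22, 7), (31, 6, 31), (7, 22, 1), (7, 22, 15), (7, 22, 26), (7, 22, 7)}
Filtering on aid > aid2 leaves {(15, 22, 1), (15, 22, 7), (16, 24, 12), (26, 22, 1), (26, 22, 15), (26, 22, 7), (7, 22, 1)}.
Keep only column(s) mid, aid2 (3 duplicate(s) eliminated): {(22, 1), (22, 15), (22, 7), (24, 12)}

{(22, 1), (22, 15), (22, 7), (24, 12)}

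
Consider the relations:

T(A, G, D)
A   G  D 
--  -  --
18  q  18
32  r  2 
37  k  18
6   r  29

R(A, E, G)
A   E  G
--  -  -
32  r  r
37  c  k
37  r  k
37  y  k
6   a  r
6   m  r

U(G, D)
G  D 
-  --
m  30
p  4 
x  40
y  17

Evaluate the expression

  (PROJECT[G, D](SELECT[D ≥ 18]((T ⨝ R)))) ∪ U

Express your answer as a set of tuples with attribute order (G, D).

{(k, 18), (m, 30), (p, 4), (r, 29), (x, 40), (y, 17)}

Joining T and R on A, G yields {(32, r, 2, r), (37, k, 18, c), (37, k, 18, r), (37, k, 18, y), (6, r, 29, a), (6, r, 29, m)}.
Apply σ_{D ≥ 18}; surviving tuples: {(37, k, 18, c), (37, k, 18, r), (37, k, 18, y), (6, r, 29, a), (6, r, 29, m)}
Projecting to G, D (3 duplicate(s) eliminated): {(k, 18), (r, 29)}
Taking the union: {(k, 18), (m, 30), (p, 4), (r, 29), (x, 40), (y, 17)}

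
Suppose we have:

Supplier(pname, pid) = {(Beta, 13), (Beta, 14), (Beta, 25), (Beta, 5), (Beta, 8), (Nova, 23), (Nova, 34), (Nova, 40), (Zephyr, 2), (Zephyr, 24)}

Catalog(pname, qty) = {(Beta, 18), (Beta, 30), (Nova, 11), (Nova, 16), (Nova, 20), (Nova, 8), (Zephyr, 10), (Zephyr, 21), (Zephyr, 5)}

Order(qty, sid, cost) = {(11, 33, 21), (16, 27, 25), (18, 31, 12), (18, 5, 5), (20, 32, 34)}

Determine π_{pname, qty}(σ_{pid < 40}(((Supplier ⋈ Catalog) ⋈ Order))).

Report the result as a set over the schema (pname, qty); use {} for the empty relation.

Supplier ⋈ Catalog (natural join on pname): {(Beta, 13, 18), (Beta, 13, 30), (Beta, 14, 18), (Beta, 14, 30), (Beta, 25, 18), (Beta, 25, 30), (Beta, 5, 18), (Beta, 5, 30), (Beta, 8, 18), (Beta, 8, 30), (Nova, 23, 11), (Nova, 23, 16), (Nova, 23, 20), (Nova, 23, 8), (Nova, 34, 11), (Nova, 34, 16), (Nova, 34, 20), (Nova, 34, 8), (Nova, 40, 11), (Nova, 40, 16), (Nova, 40, 20), (Nova, 40, 8), (Zephyr, 2, 10), (Zephyr, 2, 21), (Zephyr, 2, 5), (Zephyr, 24, 10), (Zephyr, 24, 21), (Zephyr, 24, 5)}
(Supplier ⋈ Catalog) ⋈ Order (natural join on qty): {(Beta, 13, 18, 31, 12), (Beta, 13, 18, 5, 5), (Beta, 14, 18, 31, 12), (Beta, 14, 18, 5, 5), (Beta, 25, 18, 31, 12), (Beta, 25, 18, 5, 5), (Beta, 5, 18, 31, 12), (Beta, 5, 18, 5, 5), (Beta, 8, 18, 31, 12), (Beta, 8, 18, 5, 5), (Nova, 23, 11, 33, 21), (Nova, 23, 16, 27, 25), (Nova, 23, 20, 32, 34), (Nova, 34, 11, 33, 21), (Nova, 34, 16, 27, 25), (Nova, 34, 20, 32, 34), (Nova, 40, 11, 33, 21), (Nova, 40, 16, 27, 25), (Nova, 40, 20, 32, 34)}
σ[pid < 40]: keep tuples satisfying pid < 40 → {(Beta, 13, 18, 31, 12), (Beta, 13, 18, 5, 5), (Beta, 14, 18, 31, 12), (Beta, 14, 18, 5, 5), (Beta, 25, 18, 31, 12), (Beta, 25, 18, 5, 5), (Beta, 5, 18, 31, 12), (Beta, 5, 18, 5, 5), (Beta, 8, 18, 31, 12), (Beta, 8, 18, 5, 5), (Nova, 23, 11, 33, 21), (Nova, 23, 16, 27, 25), (Nova, 23, 20, 32, 34), (Nova, 34, 11, 33, 21), (Nova, 34, 16, 27, 25), (Nova, 34, 20, 32, 34)}
Keep only column(s) pname, qty (12 duplicate(s) eliminated): {(Beta, 18), (Nova, 11), (Nova, 16), (Nova, 20)}

{(Beta, 18), (Nova, 11), (Nova, 16), (Nova, 20)}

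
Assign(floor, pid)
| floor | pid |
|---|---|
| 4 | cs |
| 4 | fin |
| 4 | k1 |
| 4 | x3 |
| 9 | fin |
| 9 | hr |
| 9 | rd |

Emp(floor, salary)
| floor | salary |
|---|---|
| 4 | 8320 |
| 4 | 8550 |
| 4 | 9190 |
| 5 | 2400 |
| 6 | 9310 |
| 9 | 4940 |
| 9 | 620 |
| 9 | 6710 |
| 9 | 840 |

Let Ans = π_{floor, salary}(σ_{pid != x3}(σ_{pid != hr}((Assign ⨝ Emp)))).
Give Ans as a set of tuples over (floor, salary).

{(4, 8320), (4, 8550), (4, 9190), (9, 4940), (9, 620), (9, 6710), (9, 840)}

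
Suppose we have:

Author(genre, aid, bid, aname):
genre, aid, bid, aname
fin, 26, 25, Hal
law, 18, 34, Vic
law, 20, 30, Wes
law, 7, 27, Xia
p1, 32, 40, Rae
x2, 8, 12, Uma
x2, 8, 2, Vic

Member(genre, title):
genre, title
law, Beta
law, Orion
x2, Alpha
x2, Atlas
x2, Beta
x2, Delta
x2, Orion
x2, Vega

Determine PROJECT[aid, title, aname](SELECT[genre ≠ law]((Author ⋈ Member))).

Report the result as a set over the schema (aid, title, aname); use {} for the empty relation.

{(8, Alpha, Uma), (8, Alpha, Vic), (8, Atlas, Uma), (8, Atlas, Vic), (8, Beta, Uma), (8, Beta, Vic), (8, Delta, Uma), (8, Delta, Vic), (8, Orion, Uma), (8, Orion, Vic), (8, Vega, Uma), (8, Vega, Vic)}

Joining Author and Member on genre yields {(law, 18, 34, Vic, Beta), (law, 18, 34, Vic, Orion), (law, 20, 30, Wes, Beta), (law, 20, 30, Wes, Orion), (law, 7, 27, Xia, Beta), (law, 7, 27, Xia, Orion), (x2, 8, 12, Uma, Alpha), (x2, 8, 12, Uma, Atlas), (x2, 8, 12, Uma, Beta), (x2, 8, 12, Uma, Delta), (x2, 8, 12, Uma, Orion), (x2, 8, 12, Uma, Vega), (x2, 8, 2, Vic, Alpha), (x2, 8, 2, Vic, Atlas), (x2, 8, 2, Vic, Beta), (x2, 8, 2, Vic, Delta), (x2, 8, 2, Vic, Orion), (x2, 8, 2, Vic, Vega)}.
Filtering on genre ≠ law leaves {(x2, 8, 12, Uma, Alpha), (x2, 8, 12, Uma, Atlas), (x2, 8, 12, Uma, Beta), (x2, 8, 12, Uma, Delta), (x2, 8, 12, Uma, Orion), (x2, 8, 12, Uma, Vega), (x2, 8, 2, Vic, Alpha), (x2, 8, 2, Vic, Atlas), (x2, 8, 2, Vic, Beta), (x2, 8, 2, Vic, Delta), (x2, 8, 2, Vic, Orion), (x2, 8, 2, Vic, Vega)}.
π_{aid, title, aname} gives {(8, Alpha, Uma), (8, Alpha, Vic), (8, Atlas, Uma), (8, Atlas, Vic), (8, Beta, Uma), (8, Beta, Vic), (8, Delta, Uma), (8, Delta, Vic), (8, Orion, Uma), (8, Orion, Vic), (8, Vega, Uma), (8, Vega, Vic)}.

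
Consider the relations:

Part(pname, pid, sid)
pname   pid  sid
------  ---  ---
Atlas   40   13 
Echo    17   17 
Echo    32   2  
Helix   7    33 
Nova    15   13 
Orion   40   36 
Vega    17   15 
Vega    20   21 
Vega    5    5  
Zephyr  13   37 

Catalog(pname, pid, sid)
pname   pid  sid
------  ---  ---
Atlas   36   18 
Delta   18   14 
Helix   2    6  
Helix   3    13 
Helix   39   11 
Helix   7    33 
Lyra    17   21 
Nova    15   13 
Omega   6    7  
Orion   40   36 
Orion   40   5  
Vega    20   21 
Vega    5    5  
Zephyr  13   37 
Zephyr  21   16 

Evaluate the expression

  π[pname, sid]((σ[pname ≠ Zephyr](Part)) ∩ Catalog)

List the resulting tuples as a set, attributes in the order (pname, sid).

σ[pname ≠ Zephyr]: keep tuples satisfying pname ≠ Zephyr → {(Atlas, 40, 13), (Echo, 17, 17), (Echo, 32, 2), (Helix, 7, 33), (Nova, 15, 13), (Orion, 40, 36), (Vega, 17, 15), (Vega, 20, 21), (Vega, 5, 5)}
Intersection: {(Atlas, 40, 13), (Echo, 17, 17), (Echo, 32, 2), (Helix, 7, 33), (Nova, 15, 13), (Orion, 40, 36), (Vega, 17, 15), (Vega, 20, 21), (Vega, 5, 5)} with {(Atlas, 36, 18), (Delta, 18, 14), (Helix, 2, 6), (Helix, 3, 13), (Helix, 39, 11), (Helix, 7, 33), (Lyra, 17, 21), (Nova, 15, 13), (Omega, 6, 7), (Orion, 40, 36), (Orion, 40, 5), (Vega, 20, 21), (Vega, 5, 5), (Zephyr, 13, 37), (Zephyr, 21, 16)} → {(Helix, 7, 33), (Nova, 15, 13), (Orion, 40, 36), (Vega, 20, 21), (Vega, 5, 5)}
Keep only column(s) pname, sid: {(Helix, 33), (Nova, 13), (Orion, 36), (Vega, 21), (Vega, 5)}

{(Helix, 33), (Nova, 13), (Orion, 36), (Vega, 21), (Vega, 5)}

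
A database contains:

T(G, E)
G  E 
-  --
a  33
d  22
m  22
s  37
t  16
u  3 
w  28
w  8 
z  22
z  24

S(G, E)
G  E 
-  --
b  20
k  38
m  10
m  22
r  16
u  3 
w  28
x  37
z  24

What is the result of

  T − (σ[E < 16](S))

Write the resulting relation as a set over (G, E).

{(a, 33), (d, 22), (m, 22), (s, 37), (t, 16), (w, 28), (w, 8), (z, 22), (z, 24)}

Apply σ_{E < 16}; surviving tuples: {(m, 10), (u, 3)}
Set difference of the two operands is {(a, 33), (d, 22), (m, 22), (s, 37), (t, 16), (w, 28), (w, 8), (z, 22), (z, 24)}.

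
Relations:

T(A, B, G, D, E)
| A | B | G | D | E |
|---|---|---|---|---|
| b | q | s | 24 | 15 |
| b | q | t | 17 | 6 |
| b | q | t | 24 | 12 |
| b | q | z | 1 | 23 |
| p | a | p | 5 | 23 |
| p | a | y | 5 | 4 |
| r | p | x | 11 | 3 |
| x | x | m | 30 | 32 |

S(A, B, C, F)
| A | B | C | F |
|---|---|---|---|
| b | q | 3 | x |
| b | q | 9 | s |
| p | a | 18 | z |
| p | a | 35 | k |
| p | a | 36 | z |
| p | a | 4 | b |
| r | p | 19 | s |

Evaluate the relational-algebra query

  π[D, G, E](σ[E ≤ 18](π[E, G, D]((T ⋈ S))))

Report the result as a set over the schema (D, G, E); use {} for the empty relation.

Joining T and S on A, B yields {(b, q, s, 24, 15, 3, x), (b, q, s, 24, 15, 9, s), (b, q, t, 17, 6, 3, x), (b, q, t, 17, 6, 9, s), (b, q, t, 24, 12, 3, x), (b, q, t, 24, 12, 9, s), (b, q, z, 1, 23, 3, x), (b, q, z, 1, 23, 9, s), (p, a, p, 5, 23, 18, z), (p, a, p, 5, 23, 35, k), (p, a, p, 5, 23, 36, z), (p, a, p, 5, 23, 4, b), (p, a, y, 5, 4, 18, z), (p, a, y, 5, 4, 35, k), (p, a, y, 5, 4, 36, z), (p, a, y, 5, 4, 4, b), (r, p, x, 11, 3, 19, s)}.
π_{E, G, D} gives {(12, t, 24), (15, s, 24), (23, p, 5), (23, z, 1), (3, x, 11), (4, y, 5), (6, t, 17)} (10 duplicate(s) eliminated).
Filtering on E ≤ 18 leaves {(12, t, 24), (15, s, 24), (3, x, 11), (4, y, 5), (6, t, 17)}.
π_{D, G, E} gives {(11, x, 3), (17, t, 6), (24, s, 15), (24, t, 12), (5, y, 4)}.

{(11, x, 3), (17, t, 6), (24, s, 15), (24, t, 12), (5, y, 4)}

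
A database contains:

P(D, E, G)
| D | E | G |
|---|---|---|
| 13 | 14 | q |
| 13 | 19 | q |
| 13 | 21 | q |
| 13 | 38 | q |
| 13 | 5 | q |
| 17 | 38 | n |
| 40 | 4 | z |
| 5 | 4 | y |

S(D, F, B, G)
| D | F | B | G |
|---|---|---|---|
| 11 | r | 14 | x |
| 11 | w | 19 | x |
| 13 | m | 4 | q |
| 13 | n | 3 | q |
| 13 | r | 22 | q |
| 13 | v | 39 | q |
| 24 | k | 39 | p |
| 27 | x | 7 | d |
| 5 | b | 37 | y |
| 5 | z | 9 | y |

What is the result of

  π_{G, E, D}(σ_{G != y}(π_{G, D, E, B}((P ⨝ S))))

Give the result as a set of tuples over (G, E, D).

Joining P and S on D, G yields {(13, 14, q, m, 4), (13, 14, q, n, 3), (13, 14, q, r, 22), (13, 14, q, v, 39), (13, 19, q, m, 4), (13, 19, q, n, 3), (13, 19, q, r, 22), (13, 19, q, v, 39), (13, 21, q, m, 4), (13, 21, q, n, 3), (13, 21, q, r, 22), (13, 21, q, v, 39), (13, 38, q, m, 4), (13, 38, q, n, 3), (13, 38, q, r, 22), (13, 38, q, v, 39), (13, 5, q, m, 4), (13, 5, q, n, 3), (13, 5, q, r, 22), (13, 5, q, v, 39), (5, 4, y, b, 37), (5, 4, y, z, 9)}.
π[G, D, E, B]: project onto (G, D, E, B) → {(q, 13, 14, 22), (q, 13, 14, 3), (q, 13, 14, 39), (q, 13, 14, 4), (q, 13, 19, 22), (q, 13, 19, 3), (q, 13, 19, 39), (q, 13, 19, 4), (q, 13, 21, 22), (q, 13, 21, 3), (q, 13, 21, 39), (q, 13, 21, 4), (q, 13, 38, 22), (q, 13, 38, 3), (q, 13, 38, 39), (q, 13, 38, 4), (q, 13, 5, 22), (q, 13, 5, 3), (q, 13, 5, 39), (q, 13, 5, 4), (y, 5, 4, 37), (y, 5, 4, 9)}
Filtering on G != y leaves {(q, 13, 14, 22), (q, 13, 14, 3), (q, 13, 14, 39), (q, 13, 14, 4), (q, 13, 19, 22), (q, 13, 19, 3), (q, 13, 19, 39), (q, 13, 19, 4), (q, 13, 21, 22), (q, 13, 21, 3), (q, 13, 21, 39), (q, 13, 21, 4), (q, 13, 38, 22), (q, 13, 38, 3), (q, 13, 38, 39), (q, 13, 38, 4), (q, 13, 5, 22), (q, 13, 5, 3), (q, 13, 5, 39), (q, 13, 5, 4)}.
π[G, E, D]: project onto (G, E, D) (15 duplicate(s) eliminated) → {(q, 14, 13), (q, 19, 13), (q, 21, 13), (q, 38, 13), (q, 5, 13)}

{(q, 14, 13), (q, 19, 13), (q, 21, 13), (q, 38, 13), (q, 5, 13)}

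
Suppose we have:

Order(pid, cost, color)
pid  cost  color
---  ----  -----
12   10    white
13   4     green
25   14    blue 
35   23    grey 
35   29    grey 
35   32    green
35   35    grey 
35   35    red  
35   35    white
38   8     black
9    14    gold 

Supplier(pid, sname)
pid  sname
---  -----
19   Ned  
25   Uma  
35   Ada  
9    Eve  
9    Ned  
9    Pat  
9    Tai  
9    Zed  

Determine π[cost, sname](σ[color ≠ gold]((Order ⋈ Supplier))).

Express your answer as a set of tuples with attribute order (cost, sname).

{(14, Uma), (23, Ada), (29, Ada), (32, Ada), (35, Ada)}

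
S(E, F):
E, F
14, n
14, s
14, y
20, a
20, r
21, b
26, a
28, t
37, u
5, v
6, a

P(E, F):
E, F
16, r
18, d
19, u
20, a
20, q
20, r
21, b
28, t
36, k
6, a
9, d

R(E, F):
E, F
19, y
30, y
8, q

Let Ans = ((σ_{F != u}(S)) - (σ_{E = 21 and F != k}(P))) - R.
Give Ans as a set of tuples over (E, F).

Selection F != u: {(14, n), (14, s), (14, y), (20, a), (20, r), (21, b), (26, a), (28, t), (5, v), (6, a)}
Selection E = 21 and F != k: {(21, b)}
Difference: {(14, n), (14, s), (14, y), (20, a), (20, r), (21, b), (26, a), (28, t), (5, v), (6, a)} with {(21, b)} → {(14, n), (14, s), (14, y), (20, a), (20, r), (26, a), (28, t), (5, v), (6, a)}
Difference: {(14, n), (14, s), (14, y), (20, a), (20, r), (26, a), (28, t), (5, v), (6, a)} with {(19, y), (30, y), (8, q)} → {(14, n), (14, s), (14, y), (20, a), (20, r), (26, a), (28, t), (5, v), (6, a)}

{(14, n), (14, s), (14, y), (20, a), (20, r), (26, a), (28, t), (5, v), (6, a)}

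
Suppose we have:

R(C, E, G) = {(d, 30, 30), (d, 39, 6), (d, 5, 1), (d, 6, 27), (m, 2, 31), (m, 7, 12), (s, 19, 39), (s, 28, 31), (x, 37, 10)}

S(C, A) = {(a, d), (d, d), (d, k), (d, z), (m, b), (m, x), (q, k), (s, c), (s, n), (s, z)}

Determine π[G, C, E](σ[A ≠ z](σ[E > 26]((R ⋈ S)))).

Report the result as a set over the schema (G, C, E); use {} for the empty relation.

{(30, d, 30), (31, s, 28), (6, d, 39)}

R ⋈ S (natural join on C): {(d, 30, 30, d), (d, 30, 30, k), (d, 30, 30, z), (d, 39, 6, d), (d, 39, 6, k), (d, 39, 6, z), (d, 5, 1, d), (d, 5, 1, k), (d, 5, 1, z), (d, 6, 27, d), (d, 6, 27, k), (d, 6, 27, z), (m, 2, 31, b), (m, 2, 31, x), (m, 7, 12, b), (m, 7, 12, x), (s, 19, 39, c), (s, 19, 39, n), (s, 19, 39, z), (s, 28, 31, c), (s, 28, 31, n), (s, 28, 31, z)}
Apply σ_{E > 26}; surviving tuples: {(d, 30, 30, d), (d, 30, 30, k), (d, 30, 30, z), (d, 39, 6, d), (d, 39, 6, k), (d, 39, 6, z), (s, 28, 31, c), (s, 28, 31, n), (s, 28, 31, z)}
Apply σ_{A ≠ z}; surviving tuples: {(d, 30, 30, d), (d, 30, 30, k), (d, 39, 6, d), (d, 39, 6, k), (s, 28, 31, c), (s, 28, 31, n)}
π_{G, C, E} gives {(30, d, 30), (31, s, 28), (6, d, 39)} (3 duplicate(s) eliminated).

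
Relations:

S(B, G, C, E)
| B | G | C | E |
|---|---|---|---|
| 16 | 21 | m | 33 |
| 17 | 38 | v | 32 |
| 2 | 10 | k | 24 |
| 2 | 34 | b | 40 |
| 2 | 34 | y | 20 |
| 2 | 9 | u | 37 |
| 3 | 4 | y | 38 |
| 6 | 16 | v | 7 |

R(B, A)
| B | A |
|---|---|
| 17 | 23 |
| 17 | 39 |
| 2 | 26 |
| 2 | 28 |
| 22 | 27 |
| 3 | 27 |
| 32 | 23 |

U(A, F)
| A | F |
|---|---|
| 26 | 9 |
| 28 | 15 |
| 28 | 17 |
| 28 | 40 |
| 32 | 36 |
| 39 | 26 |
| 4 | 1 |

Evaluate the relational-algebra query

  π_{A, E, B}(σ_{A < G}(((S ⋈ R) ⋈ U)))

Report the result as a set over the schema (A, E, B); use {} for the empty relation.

{(26, 20, 2), (26, 40, 2), (28, 20, 2), (28, 40, 2)}

Natural join on B: {(17, 38, v, 32, 23), (17, 38, v, 32, 39), (2, 10, k, 24, 26), (2, 10, k, 24, 28), (2, 34, b, 40, 26), (2, 34, b, 40, 28), (2, 34, y, 20, 26), (2, 34, y, 20, 28), (2, 9, u, 37, 26), (2, 9, u, 37, 28), (3, 4, y, 38, 27)}
Natural join on A: {(17, 38, v, 32, 39, 26), (2, 10, k, 24, 26, 9), (2, 10, k, 24, 28, 15), (2, 10, k, 24, 28, 17), (2, 10, k, 24, 28, 40), (2, 34, b, 40, 26, 9), (2, 34, b, 40, 28, 15), (2, 34, b, 40, 28, 17), (2, 34, b, 40, 28, 40), (2, 34, y, 20, 26, 9), (2, 34, y, 20, 28, 15), (2, 34, y, 20, 28, 17), (2, 34, y, 20, 28, 40), (2, 9, u, 37, 26, 9), (2, 9, u, 37, 28, 15), (2, 9, u, 37, 28, 17), (2, 9, u, 37, 28, 40)}
σ[A < G]: keep tuples satisfying A < G → {(2, 34, b, 40, 26, 9), (2, 34, b, 40, 28, 15), (2, 34, b, 40, 28, 17), (2, 34, b, 40, 28, 40), (2, 34, y, 20, 26, 9), (2, 34, y, 20, 28, 15), (2, 34, y, 20, 28, 17), (2, 34, y, 20, 28, 40)}
π_{A, E, B} gives {(26, 20, 2), (26, 40, 2), (28, 20, 2), (28, 40, 2)} (4 duplicate(s) eliminated).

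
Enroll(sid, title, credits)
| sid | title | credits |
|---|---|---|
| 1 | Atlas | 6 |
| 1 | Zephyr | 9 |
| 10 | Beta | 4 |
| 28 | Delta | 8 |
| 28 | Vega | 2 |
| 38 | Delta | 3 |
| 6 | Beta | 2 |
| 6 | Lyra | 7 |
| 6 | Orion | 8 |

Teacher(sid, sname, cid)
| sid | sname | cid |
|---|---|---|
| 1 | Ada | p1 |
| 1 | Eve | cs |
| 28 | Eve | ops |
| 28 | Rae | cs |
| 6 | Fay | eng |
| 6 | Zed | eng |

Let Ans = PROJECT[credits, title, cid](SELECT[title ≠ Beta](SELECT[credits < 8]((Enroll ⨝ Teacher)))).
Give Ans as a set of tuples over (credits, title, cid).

{(2, Vega, cs), (2, Vega, ops), (6, Atlas, cs), (6, Atlas, p1), (7, Lyra, eng)}

Enroll ⋈ Teacher (natural join on sid): {(1, Atlas, 6, Ada, p1), (1, Atlas, 6, Eve, cs), (1, Zephyr, 9, Ada, p1), (1, Zephyr, 9, Eve, cs), (28, Delta, 8, Eve, ops), (28, Delta, 8, Rae, cs), (28, Vega, 2, Eve, ops), (28, Vega, 2, Rae, cs), (6, Beta, 2, Fay, eng), (6, Beta, 2, Zed, eng), (6, Lyra, 7, Fay, eng), (6, Lyra, 7, Zed, eng), (6, Orion, 8, Fay, eng), (6, Orion, 8, Zed, eng)}
Apply σ_{credits < 8}; surviving tuples: {(1, Atlas, 6, Ada, p1), (1, Atlas, 6, Eve, cs), (28, Vega, 2, Eve, ops), (28, Vega, 2, Rae, cs), (6, Beta, 2, Fay, eng), (6, Beta, 2, Zed, eng), (6, Lyra, 7, Fay, eng), (6, Lyra, 7, Zed, eng)}
Apply σ_{title ≠ Beta}; surviving tuples: {(1, Atlas, 6, Ada, p1), (1, Atlas, 6, Eve, cs), (28, Vega, 2, Eve, ops), (28, Vega, 2, Rae, cs), (6, Lyra, 7, Fay, eng), (6, Lyra, 7, Zed, eng)}
π[credits, title, cid]: project onto (credits, title, cid) (1 duplicate(s) eliminated) → {(2, Vega, cs), (2, Vega, ops), (6, Atlas, cs), (6, Atlas, p1), (7, Lyra, eng)}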